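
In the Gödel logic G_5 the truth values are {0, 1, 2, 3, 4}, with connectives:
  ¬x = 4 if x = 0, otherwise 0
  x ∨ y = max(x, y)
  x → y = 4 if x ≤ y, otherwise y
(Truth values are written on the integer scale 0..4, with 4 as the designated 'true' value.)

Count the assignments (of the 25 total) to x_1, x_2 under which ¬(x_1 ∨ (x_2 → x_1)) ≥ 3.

value 4: 4 assignments (counts)
value 0: 21 assignments
So 4 of the 25 assignments meet the threshold.

4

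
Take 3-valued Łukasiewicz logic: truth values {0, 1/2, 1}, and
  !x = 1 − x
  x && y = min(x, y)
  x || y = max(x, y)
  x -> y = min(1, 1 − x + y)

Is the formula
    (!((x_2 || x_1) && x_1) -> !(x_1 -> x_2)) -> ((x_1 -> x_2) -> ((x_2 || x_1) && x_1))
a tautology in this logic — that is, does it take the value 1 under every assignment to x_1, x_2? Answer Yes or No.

Yes

x_1 = 0, x_2 = 0 ↦ 1
x_1 = 0, x_2 = 1/2 ↦ 1
x_1 = 0, x_2 = 1 ↦ 1
x_1 = 1/2, x_2 = 0 ↦ 1
x_1 = 1/2, x_2 = 1/2 ↦ 1
x_1 = 1/2, x_2 = 1 ↦ 1
x_1 = 1, x_2 = 0 ↦ 1
x_1 = 1, x_2 = 1/2 ↦ 1
x_1 = 1, x_2 = 1 ↦ 1
Every assignment gives a value ≥ 1.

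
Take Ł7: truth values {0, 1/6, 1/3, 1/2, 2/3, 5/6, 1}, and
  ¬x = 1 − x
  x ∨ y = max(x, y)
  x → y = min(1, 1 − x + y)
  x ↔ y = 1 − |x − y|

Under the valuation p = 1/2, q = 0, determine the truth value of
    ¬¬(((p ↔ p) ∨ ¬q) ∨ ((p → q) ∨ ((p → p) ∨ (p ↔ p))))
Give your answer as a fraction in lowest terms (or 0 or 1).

1

p ↔ p = 1/2 ↔ 1/2 = 1
¬q = ¬0 = 1
(p ↔ p) ∨ ¬q = 1 ∨ 1 = 1
p → q = 1/2 → 0 = 1/2
p → p = 1/2 → 1/2 = 1
p ↔ p = 1/2 ↔ 1/2 = 1
(p → p) ∨ (p ↔ p) = 1 ∨ 1 = 1
(p → q) ∨ ((p → p) ∨ (p ↔ p)) = 1/2 ∨ 1 = 1
((p ↔ p) ∨ ¬q) ∨ ((p → q) ∨ ((p → p) ∨ (p ↔ p))) = 1 ∨ 1 = 1
¬(((p ↔ p) ∨ ¬q) ∨ ((p → q) ∨ ((p → p) ∨ (p ↔ p)))) = ¬1 = 0
¬¬(((p ↔ p) ∨ ¬q) ∨ ((p → q) ∨ ((p → p) ∨ (p ↔ p)))) = ¬0 = 1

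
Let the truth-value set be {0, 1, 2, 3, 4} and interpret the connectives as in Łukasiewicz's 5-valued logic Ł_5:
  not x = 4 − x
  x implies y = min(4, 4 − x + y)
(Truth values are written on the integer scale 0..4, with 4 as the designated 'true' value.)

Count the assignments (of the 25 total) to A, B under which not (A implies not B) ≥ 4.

value 4: 1 assignment (counts)
value 3: 2 assignments
value 2: 3 assignments
value 1: 4 assignments
value 0: 15 assignments
So 1 of the 25 assignments meets the threshold.

1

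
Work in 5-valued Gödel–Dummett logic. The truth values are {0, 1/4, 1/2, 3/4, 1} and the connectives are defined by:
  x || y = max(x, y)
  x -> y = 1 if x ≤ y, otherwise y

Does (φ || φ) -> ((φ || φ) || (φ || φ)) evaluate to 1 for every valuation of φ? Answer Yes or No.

φ = 0 ↦ 1
φ = 1/4 ↦ 1
φ = 1/2 ↦ 1
φ = 3/4 ↦ 1
φ = 1 ↦ 1
Every assignment gives a value ≥ 1.

Yes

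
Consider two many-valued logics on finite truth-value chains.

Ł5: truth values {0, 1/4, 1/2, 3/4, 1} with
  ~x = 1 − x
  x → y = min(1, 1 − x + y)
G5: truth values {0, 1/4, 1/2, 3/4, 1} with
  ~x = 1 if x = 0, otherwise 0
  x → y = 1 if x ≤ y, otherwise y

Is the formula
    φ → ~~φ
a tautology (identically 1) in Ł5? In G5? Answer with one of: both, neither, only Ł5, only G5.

both

In Ł5: every assignment gives 1 — tautology.
In G5: every assignment gives 1 — tautology.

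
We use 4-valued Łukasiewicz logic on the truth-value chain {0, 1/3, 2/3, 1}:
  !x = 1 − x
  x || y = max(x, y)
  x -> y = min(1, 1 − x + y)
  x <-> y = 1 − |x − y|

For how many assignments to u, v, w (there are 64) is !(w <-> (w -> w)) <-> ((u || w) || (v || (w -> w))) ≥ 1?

value 1: 16 assignments (counts)
value 2/3: 16 assignments
value 1/3: 16 assignments
value 0: 16 assignments
So 16 of the 64 assignments meet the threshold.

16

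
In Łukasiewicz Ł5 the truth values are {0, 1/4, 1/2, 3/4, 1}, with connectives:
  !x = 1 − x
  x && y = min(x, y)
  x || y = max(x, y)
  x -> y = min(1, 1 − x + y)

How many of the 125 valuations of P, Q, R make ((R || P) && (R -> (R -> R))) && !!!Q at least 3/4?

value 1: 9 assignments (counts)
value 3/4: 23 assignments (counts)
value 1/2: 31 assignments
value 1/4: 33 assignments
value 0: 29 assignments
So 32 of the 125 assignments meet the threshold.

32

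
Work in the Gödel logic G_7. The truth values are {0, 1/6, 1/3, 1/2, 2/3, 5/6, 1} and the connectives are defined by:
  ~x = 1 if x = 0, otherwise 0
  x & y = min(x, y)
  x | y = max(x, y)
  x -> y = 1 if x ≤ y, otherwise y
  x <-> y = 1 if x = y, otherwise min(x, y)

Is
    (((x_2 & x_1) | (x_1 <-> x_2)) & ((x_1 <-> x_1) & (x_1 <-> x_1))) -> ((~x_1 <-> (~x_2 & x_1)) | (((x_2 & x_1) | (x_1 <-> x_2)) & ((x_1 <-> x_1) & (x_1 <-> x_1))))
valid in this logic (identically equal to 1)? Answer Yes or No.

Yes

At x_1 = 1/3, x_2 = 0, for instance:
x_2 & x_1 = 0 & 1/3 = 0
x_1 <-> x_2 = 1/3 <-> 0 = 0
(x_2 & x_1) | (x_1 <-> x_2) = 0 | 0 = 0
x_1 <-> x_1 = 1/3 <-> 1/3 = 1
x_1 <-> x_1 = 1/3 <-> 1/3 = 1
(x_1 <-> x_1) & (x_1 <-> x_1) = 1 & 1 = 1
((x_2 & x_1) | (x_1 <-> x_2)) & ((x_1 <-> x_1) & (x_1 <-> x_1)) = 0 & 1 = 0
~x_1 = ~1/3 = 0
~x_2 = ~0 = 1
~x_2 & x_1 = 1 & 1/3 = 1/3
~x_1 <-> (~x_2 & x_1) = 0 <-> 1/3 = 0
(~x_1 <-> (~x_2 & x_1)) | (((x_2 & x_1) | (x_1 <-> x_2)) & ((x_1 <-> x_1) & (x_1 <-> x_1))) = 0 | 0 = 0
(((x_2 & x_1) | (x_1 <-> x_2)) & ((x_1 <-> x_1) & (x_1 <-> x_1))) -> ((~x_1 <-> (~x_2 & x_1)) | (((x_2 & x_1) | (x_1 <-> x_2)) & ((x_1 <-> x_1) & (x_1 <-> x_1)))) = 0 -> 0 = 1
and checking the remaining 48 assignments likewise gives ≥ 1 in every case.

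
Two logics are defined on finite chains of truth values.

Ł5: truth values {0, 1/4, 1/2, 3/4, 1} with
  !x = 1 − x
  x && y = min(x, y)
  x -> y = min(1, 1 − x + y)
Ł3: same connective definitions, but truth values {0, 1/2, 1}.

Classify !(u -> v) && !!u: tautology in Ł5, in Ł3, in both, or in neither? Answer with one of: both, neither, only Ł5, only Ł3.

In Ł5: at u = 0, v = 0 the value is 0 — not a tautology.
In Ł3: at u = 0, v = 0 the value is 0 — not a tautology.

neither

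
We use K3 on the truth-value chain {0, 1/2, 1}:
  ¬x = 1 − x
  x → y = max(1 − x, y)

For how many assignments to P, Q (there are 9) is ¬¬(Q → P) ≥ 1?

P = 0, Q = 0 ↦ 1  ≥
P = 0, Q = 1/2 ↦ 1/2  <
P = 0, Q = 1 ↦ 0  <
P = 1/2, Q = 0 ↦ 1  ≥
P = 1/2, Q = 1/2 ↦ 1/2  <
P = 1/2, Q = 1 ↦ 1/2  <
P = 1, Q = 0 ↦ 1  ≥
P = 1, Q = 1/2 ↦ 1  ≥
P = 1, Q = 1 ↦ 1  ≥
So 5 of the 9 assignments meet the threshold.

5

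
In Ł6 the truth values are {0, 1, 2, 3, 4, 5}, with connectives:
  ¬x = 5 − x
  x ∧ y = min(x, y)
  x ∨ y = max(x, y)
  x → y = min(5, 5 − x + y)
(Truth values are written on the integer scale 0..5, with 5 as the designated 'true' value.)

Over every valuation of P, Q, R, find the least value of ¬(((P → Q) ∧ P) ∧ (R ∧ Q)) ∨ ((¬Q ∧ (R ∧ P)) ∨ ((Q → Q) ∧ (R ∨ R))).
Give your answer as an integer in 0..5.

3

Take P = 2, Q = 2, R = 2:
P → Q = 2 → 2 = 5
(P → Q) ∧ P = 5 ∧ 2 = 2
R ∧ Q = 2 ∧ 2 = 2
((P → Q) ∧ P) ∧ (R ∧ Q) = 2 ∧ 2 = 2
¬(((P → Q) ∧ P) ∧ (R ∧ Q)) = ¬2 = 3
¬Q = ¬2 = 3
R ∧ P = 2 ∧ 2 = 2
¬Q ∧ (R ∧ P) = 3 ∧ 2 = 2
Q → Q = 2 → 2 = 5
R ∨ R = 2 ∨ 2 = 2
(Q → Q) ∧ (R ∨ R) = 5 ∧ 2 = 2
(¬Q ∧ (R ∧ P)) ∨ ((Q → Q) ∧ (R ∨ R)) = 2 ∨ 2 = 2
¬(((P → Q) ∧ P) ∧ (R ∧ Q)) ∨ ((¬Q ∧ (R ∧ P)) ∨ ((Q → Q) ∧ (R ∨ R))) = 3 ∨ 2 = 3
No assignment yields a value below 3, so this is the minimum.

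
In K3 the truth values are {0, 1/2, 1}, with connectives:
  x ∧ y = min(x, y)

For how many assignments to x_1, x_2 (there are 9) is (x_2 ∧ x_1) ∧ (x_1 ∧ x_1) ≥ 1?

x_1 = 0, x_2 = 0 ↦ 0  <
x_1 = 0, x_2 = 1/2 ↦ 0  <
x_1 = 0, x_2 = 1 ↦ 0  <
x_1 = 1/2, x_2 = 0 ↦ 0  <
x_1 = 1/2, x_2 = 1/2 ↦ 1/2  <
x_1 = 1/2, x_2 = 1 ↦ 1/2  <
x_1 = 1, x_2 = 0 ↦ 0  <
x_1 = 1, x_2 = 1/2 ↦ 1/2  <
x_1 = 1, x_2 = 1 ↦ 1  ≥
So 1 of the 9 assignments meets the threshold.

1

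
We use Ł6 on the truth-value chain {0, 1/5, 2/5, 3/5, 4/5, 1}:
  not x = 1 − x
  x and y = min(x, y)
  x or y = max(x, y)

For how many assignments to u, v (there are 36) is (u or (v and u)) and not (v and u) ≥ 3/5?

value 1: 1 assignment (counts)
value 4/5: 3 assignments (counts)
value 3/5: 5 assignments (counts)
value 2/5: 11 assignments
value 1/5: 9 assignments
value 0: 7 assignments
So 9 of the 36 assignments meet the threshold.

9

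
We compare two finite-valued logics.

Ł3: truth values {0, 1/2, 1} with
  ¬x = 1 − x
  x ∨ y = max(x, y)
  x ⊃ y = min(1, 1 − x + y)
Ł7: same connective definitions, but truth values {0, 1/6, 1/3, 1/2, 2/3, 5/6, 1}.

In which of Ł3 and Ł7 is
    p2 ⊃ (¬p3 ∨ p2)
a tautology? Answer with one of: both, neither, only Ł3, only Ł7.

both

In Ł3: every assignment gives 1 — tautology.
In Ł7: every assignment gives 1 — tautology.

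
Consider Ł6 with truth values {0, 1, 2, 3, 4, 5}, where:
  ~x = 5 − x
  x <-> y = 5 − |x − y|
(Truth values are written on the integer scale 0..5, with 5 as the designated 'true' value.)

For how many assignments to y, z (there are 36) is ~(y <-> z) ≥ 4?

value 5: 2 assignments (counts)
value 4: 4 assignments (counts)
value 3: 6 assignments
value 2: 8 assignments
value 1: 10 assignments
value 0: 6 assignments
So 6 of the 36 assignments meet the threshold.

6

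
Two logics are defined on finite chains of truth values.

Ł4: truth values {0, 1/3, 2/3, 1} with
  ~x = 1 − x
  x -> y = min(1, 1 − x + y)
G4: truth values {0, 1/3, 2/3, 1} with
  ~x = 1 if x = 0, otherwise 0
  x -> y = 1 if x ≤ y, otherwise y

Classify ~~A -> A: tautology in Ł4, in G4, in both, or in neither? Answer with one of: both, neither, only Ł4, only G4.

only Ł4

In Ł4: every assignment gives 1 — tautology.
In G4: at A = 1/3 the value is 1/3 — not a tautology.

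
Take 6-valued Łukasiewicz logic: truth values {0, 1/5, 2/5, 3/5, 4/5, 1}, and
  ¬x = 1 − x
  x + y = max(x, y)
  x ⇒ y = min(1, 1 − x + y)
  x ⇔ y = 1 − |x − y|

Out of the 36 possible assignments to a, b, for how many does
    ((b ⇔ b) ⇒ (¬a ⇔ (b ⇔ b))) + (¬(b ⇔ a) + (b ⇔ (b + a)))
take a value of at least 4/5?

29

value 1: 22 assignments (counts)
value 4/5: 7 assignments (counts)
value 3/5: 7 assignments
So 29 of the 36 assignments meet the threshold.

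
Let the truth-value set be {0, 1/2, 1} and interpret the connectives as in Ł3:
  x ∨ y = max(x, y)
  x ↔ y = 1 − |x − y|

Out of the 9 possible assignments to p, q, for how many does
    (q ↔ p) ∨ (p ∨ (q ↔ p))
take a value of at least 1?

p = 0, q = 0 ↦ 1  ≥
p = 0, q = 1/2 ↦ 1/2  <
p = 0, q = 1 ↦ 0  <
p = 1/2, q = 0 ↦ 1/2  <
p = 1/2, q = 1/2 ↦ 1  ≥
p = 1/2, q = 1 ↦ 1/2  <
p = 1, q = 0 ↦ 1  ≥
p = 1, q = 1/2 ↦ 1  ≥
p = 1, q = 1 ↦ 1  ≥
So 5 of the 9 assignments meet the threshold.

5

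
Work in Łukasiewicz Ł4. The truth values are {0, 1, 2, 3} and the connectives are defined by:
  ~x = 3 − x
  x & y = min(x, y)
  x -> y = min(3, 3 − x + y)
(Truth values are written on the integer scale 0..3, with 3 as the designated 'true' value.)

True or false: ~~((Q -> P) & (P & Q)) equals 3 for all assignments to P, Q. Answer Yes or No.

Counterexample: take P = 0, Q = 0.
Q -> P = 0 -> 0 = 3
P & Q = 0 & 0 = 0
(Q -> P) & (P & Q) = 3 & 0 = 0
~((Q -> P) & (P & Q)) = ~0 = 3
~~((Q -> P) & (P & Q)) = ~3 = 0
This gives 0 ≠ 3.

No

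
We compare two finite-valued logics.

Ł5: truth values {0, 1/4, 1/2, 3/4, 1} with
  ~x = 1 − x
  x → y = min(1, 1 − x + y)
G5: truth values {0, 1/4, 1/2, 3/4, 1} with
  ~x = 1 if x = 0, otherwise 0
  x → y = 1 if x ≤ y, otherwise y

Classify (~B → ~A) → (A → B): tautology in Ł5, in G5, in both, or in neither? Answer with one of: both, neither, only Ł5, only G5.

In Ł5: every assignment gives 1 — tautology.
In G5: at A = 1/2, B = 1/4 the value is 1/4 — not a tautology.

only Ł5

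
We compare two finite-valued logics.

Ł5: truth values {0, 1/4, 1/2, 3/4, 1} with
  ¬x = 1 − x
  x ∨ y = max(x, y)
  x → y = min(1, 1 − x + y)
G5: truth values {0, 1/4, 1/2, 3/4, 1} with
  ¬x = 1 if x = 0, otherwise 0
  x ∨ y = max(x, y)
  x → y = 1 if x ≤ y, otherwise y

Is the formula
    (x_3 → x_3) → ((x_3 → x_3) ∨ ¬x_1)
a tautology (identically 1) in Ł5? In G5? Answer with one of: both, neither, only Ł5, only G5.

In Ł5: every assignment gives 1 — tautology.
In G5: every assignment gives 1 — tautology.

both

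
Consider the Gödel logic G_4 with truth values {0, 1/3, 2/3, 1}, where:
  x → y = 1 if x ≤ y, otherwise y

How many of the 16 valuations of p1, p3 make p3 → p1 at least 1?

10

p1 = 0, p3 = 0 ↦ 1  ≥
p1 = 0, p3 = 1/3 ↦ 0  <
p1 = 0, p3 = 2/3 ↦ 0  <
p1 = 0, p3 = 1 ↦ 0  <
p1 = 1/3, p3 = 0 ↦ 1  ≥
p1 = 1/3, p3 = 1/3 ↦ 1  ≥
p1 = 1/3, p3 = 2/3 ↦ 1/3  <
p1 = 1/3, p3 = 1 ↦ 1/3  <
p1 = 2/3, p3 = 0 ↦ 1  ≥
p1 = 2/3, p3 = 1/3 ↦ 1  ≥
p1 = 2/3, p3 = 2/3 ↦ 1  ≥
p1 = 2/3, p3 = 1 ↦ 2/3  <
p1 = 1, p3 = 0 ↦ 1  ≥
p1 = 1, p3 = 1/3 ↦ 1  ≥
p1 = 1, p3 = 2/3 ↦ 1  ≥
p1 = 1, p3 = 1 ↦ 1  ≥
So 10 of the 16 assignments meet the threshold.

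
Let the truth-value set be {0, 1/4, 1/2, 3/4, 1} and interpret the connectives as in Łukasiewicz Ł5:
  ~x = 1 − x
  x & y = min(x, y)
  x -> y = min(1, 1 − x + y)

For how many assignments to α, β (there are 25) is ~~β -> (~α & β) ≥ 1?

15

value 1: 15 assignments (counts)
value 3/4: 4 assignments
value 1/2: 3 assignments
value 1/4: 2 assignments
value 0: 1 assignment
So 15 of the 25 assignments meet the threshold.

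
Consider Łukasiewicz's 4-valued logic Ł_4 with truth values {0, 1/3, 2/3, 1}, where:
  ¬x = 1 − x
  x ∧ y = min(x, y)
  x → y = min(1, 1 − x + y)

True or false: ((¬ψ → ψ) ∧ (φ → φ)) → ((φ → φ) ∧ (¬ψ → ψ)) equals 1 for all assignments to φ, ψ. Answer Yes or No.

φ = 0, ψ = 0 ↦ 1
φ = 0, ψ = 1/3 ↦ 1
φ = 0, ψ = 2/3 ↦ 1
φ = 0, ψ = 1 ↦ 1
φ = 1/3, ψ = 0 ↦ 1
φ = 1/3, ψ = 1/3 ↦ 1
φ = 1/3, ψ = 2/3 ↦ 1
φ = 1/3, ψ = 1 ↦ 1
φ = 2/3, ψ = 0 ↦ 1
φ = 2/3, ψ = 1/3 ↦ 1
φ = 2/3, ψ = 2/3 ↦ 1
φ = 2/3, ψ = 1 ↦ 1
φ = 1, ψ = 0 ↦ 1
φ = 1, ψ = 1/3 ↦ 1
φ = 1, ψ = 2/3 ↦ 1
φ = 1, ψ = 1 ↦ 1
Every assignment gives a value ≥ 1.

Yes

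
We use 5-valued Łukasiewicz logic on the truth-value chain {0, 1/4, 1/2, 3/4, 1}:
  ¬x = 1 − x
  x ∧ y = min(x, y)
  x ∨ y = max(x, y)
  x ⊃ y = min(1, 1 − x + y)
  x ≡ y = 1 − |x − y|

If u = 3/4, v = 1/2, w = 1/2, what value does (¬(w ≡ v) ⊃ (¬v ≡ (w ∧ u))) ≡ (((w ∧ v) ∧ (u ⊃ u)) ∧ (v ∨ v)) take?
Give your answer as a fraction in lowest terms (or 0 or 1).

1/2

w ≡ v = 1/2 ≡ 1/2 = 1
¬(w ≡ v) = ¬1 = 0
¬v = ¬1/2 = 1/2
w ∧ u = 1/2 ∧ 3/4 = 1/2
¬v ≡ (w ∧ u) = 1/2 ≡ 1/2 = 1
¬(w ≡ v) ⊃ (¬v ≡ (w ∧ u)) = 0 ⊃ 1 = 1
w ∧ v = 1/2 ∧ 1/2 = 1/2
u ⊃ u = 3/4 ⊃ 3/4 = 1
(w ∧ v) ∧ (u ⊃ u) = 1/2 ∧ 1 = 1/2
v ∨ v = 1/2 ∨ 1/2 = 1/2
((w ∧ v) ∧ (u ⊃ u)) ∧ (v ∨ v) = 1/2 ∧ 1/2 = 1/2
(¬(w ≡ v) ⊃ (¬v ≡ (w ∧ u))) ≡ (((w ∧ v) ∧ (u ⊃ u)) ∧ (v ∨ v)) = 1 ≡ 1/2 = 1/2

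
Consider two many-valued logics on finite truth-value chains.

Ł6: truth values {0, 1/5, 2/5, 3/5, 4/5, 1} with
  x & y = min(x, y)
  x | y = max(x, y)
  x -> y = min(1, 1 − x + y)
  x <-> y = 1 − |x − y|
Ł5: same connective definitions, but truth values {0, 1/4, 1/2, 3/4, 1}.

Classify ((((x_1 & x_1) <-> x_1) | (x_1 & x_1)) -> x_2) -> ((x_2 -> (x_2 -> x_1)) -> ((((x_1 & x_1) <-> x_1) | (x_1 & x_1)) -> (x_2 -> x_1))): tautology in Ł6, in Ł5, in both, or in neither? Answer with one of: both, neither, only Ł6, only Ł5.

In Ł6: every assignment gives 1 — tautology.
In Ł5: every assignment gives 1 — tautology.

both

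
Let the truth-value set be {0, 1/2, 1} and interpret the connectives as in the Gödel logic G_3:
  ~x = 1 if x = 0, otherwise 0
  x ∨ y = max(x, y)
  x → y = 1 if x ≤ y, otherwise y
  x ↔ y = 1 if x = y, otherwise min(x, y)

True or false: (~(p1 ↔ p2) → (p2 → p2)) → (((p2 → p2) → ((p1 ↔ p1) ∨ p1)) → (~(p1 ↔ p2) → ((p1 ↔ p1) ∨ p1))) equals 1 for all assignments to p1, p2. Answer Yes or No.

Yes

p1 = 0, p2 = 0 ↦ 1
p1 = 0, p2 = 1/2 ↦ 1
p1 = 0, p2 = 1 ↦ 1
p1 = 1/2, p2 = 0 ↦ 1
p1 = 1/2, p2 = 1/2 ↦ 1
p1 = 1/2, p2 = 1 ↦ 1
p1 = 1, p2 = 0 ↦ 1
p1 = 1, p2 = 1/2 ↦ 1
p1 = 1, p2 = 1 ↦ 1
Every assignment gives a value ≥ 1.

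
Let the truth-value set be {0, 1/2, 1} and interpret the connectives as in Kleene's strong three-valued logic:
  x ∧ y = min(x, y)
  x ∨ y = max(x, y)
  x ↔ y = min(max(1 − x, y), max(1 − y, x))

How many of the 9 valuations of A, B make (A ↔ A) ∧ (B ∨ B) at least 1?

A = 0, B = 0 ↦ 0  <
A = 0, B = 1/2 ↦ 1/2  <
A = 0, B = 1 ↦ 1  ≥
A = 1/2, B = 0 ↦ 0  <
A = 1/2, B = 1/2 ↦ 1/2  <
A = 1/2, B = 1 ↦ 1/2  <
A = 1, B = 0 ↦ 0  <
A = 1, B = 1/2 ↦ 1/2  <
A = 1, B = 1 ↦ 1  ≥
So 2 of the 9 assignments meet the threshold.

2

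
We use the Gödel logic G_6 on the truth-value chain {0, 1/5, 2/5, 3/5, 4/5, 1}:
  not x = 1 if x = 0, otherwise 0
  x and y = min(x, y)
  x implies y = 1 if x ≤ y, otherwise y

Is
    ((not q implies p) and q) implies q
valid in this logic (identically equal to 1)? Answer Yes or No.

Yes

At p = 0, q = 4/5, for instance:
not q = not 4/5 = 0
not q implies p = 0 implies 0 = 1
(not q implies p) and q = 1 and 4/5 = 4/5
((not q implies p) and q) implies q = 4/5 implies 4/5 = 1
and checking the remaining 35 assignments likewise gives ≥ 1 in every case.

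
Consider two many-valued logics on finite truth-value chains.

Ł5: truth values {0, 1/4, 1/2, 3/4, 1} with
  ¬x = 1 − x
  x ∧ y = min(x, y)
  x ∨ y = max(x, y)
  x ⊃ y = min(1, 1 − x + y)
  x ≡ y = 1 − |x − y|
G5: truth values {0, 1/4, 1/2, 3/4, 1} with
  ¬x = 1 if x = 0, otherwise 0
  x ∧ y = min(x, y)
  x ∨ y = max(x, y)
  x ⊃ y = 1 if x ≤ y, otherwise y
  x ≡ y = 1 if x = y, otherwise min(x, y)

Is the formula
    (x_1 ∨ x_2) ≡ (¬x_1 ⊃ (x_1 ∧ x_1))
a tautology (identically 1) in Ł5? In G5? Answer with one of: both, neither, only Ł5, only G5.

neither

In Ł5: at x_1 = 0, x_2 = 1/4 the value is 3/4 — not a tautology.
In G5: at x_1 = 0, x_2 = 1/4 the value is 0 — not a tautology.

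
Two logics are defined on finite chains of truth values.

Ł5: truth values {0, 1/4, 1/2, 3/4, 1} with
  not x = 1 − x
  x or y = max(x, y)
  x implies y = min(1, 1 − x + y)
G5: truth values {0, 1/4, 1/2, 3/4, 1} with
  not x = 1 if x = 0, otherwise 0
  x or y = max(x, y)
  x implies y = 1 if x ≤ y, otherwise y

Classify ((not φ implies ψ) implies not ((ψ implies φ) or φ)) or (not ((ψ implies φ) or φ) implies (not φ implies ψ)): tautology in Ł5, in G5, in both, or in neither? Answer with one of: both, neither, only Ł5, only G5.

both

In Ł5: every assignment gives 1 — tautology.
In G5: every assignment gives 1 — tautology.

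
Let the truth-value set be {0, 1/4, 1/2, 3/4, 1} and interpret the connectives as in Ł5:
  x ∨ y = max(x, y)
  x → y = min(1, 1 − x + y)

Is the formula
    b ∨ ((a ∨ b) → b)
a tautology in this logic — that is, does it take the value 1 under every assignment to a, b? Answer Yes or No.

Counterexample: take a = 1/4, b = 0.
a ∨ b = 1/4 ∨ 0 = 1/4
(a ∨ b) → b = 1/4 → 0 = 3/4
b ∨ ((a ∨ b) → b) = 0 ∨ 3/4 = 3/4
This gives 3/4 ≠ 1.

No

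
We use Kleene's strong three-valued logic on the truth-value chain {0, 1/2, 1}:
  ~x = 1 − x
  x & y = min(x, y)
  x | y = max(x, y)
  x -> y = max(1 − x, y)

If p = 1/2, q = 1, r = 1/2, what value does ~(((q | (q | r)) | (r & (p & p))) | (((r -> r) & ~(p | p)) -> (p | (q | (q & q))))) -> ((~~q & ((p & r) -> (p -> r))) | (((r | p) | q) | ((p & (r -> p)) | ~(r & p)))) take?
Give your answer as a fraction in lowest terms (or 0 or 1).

q | r = 1 | 1/2 = 1
q | (q | r) = 1 | 1 = 1
p & p = 1/2 & 1/2 = 1/2
r & (p & p) = 1/2 & 1/2 = 1/2
(q | (q | r)) | (r & (p & p)) = 1 | 1/2 = 1
r -> r = 1/2 -> 1/2 = 1/2
p | p = 1/2 | 1/2 = 1/2
~(p | p) = ~1/2 = 1/2
(r -> r) & ~(p | p) = 1/2 & 1/2 = 1/2
q & q = 1 & 1 = 1
q | (q & q) = 1 | 1 = 1
p | (q | (q & q)) = 1/2 | 1 = 1
((r -> r) & ~(p | p)) -> (p | (q | (q & q))) = 1/2 -> 1 = 1
((q | (q | r)) | (r & (p & p))) | (((r -> r) & ~(p | p)) -> (p | (q | (q & q)))) = 1 | 1 = 1
~(((q | (q | r)) | (r & (p & p))) | (((r -> r) & ~(p | p)) -> (p | (q | (q & q))))) = ~1 = 0
~q = ~1 = 0
~~q = ~0 = 1
p & r = 1/2 & 1/2 = 1/2
p -> r = 1/2 -> 1/2 = 1/2
(p & r) -> (p -> r) = 1/2 -> 1/2 = 1/2
~~q & ((p & r) -> (p -> r)) = 1 & 1/2 = 1/2
r | p = 1/2 | 1/2 = 1/2
(r | p) | q = 1/2 | 1 = 1
r -> p = 1/2 -> 1/2 = 1/2
p & (r -> p) = 1/2 & 1/2 = 1/2
r & p = 1/2 & 1/2 = 1/2
~(r & p) = ~1/2 = 1/2
(p & (r -> p)) | ~(r & p) = 1/2 | 1/2 = 1/2
((r | p) | q) | ((p & (r -> p)) | ~(r & p)) = 1 | 1/2 = 1
(~~q & ((p & r) -> (p -> r))) | (((r | p) | q) | ((p & (r -> p)) | ~(r & p))) = 1/2 | 1 = 1
~(((q | (q | r)) | (r & (p & p))) | (((r -> r) & ~(p | p)) -> (p | (q | (q & q))))) -> ((~~q & ((p & r) -> (p -> r))) | (((r | p) | q) | ((p & (r -> p)) | ~(r & p)))) = 0 -> 1 = 1

1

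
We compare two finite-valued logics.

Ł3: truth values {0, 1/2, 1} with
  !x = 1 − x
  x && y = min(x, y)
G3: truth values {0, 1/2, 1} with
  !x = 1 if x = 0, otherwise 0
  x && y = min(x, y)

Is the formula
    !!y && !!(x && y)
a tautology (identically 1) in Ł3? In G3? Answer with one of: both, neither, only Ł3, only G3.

neither

In Ł3: at x = 0, y = 0 the value is 0 — not a tautology.
In G3: at x = 0, y = 0 the value is 0 — not a tautology.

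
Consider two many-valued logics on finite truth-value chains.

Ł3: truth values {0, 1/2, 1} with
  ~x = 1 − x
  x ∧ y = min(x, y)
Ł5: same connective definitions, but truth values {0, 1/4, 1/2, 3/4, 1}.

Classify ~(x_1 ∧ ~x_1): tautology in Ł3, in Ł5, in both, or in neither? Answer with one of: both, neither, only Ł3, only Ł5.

neither

In Ł3: at x_1 = 1/2 the value is 1/2 — not a tautology.
In Ł5: at x_1 = 1/4 the value is 3/4 — not a tautology.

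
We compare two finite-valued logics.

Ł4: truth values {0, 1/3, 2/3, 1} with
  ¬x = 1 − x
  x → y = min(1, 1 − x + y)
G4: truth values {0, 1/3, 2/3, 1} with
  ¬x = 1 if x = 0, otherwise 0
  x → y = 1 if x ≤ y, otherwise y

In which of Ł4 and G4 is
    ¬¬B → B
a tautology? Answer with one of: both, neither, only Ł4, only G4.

In Ł4: every assignment gives 1 — tautology.
In G4: at B = 1/3 the value is 1/3 — not a tautology.

only Ł4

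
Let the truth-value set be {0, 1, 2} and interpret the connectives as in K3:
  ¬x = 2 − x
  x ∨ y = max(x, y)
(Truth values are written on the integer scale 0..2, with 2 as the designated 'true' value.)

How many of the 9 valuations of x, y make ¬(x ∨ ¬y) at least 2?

1

x = 0, y = 0 ↦ 0  <
x = 0, y = 1 ↦ 1  <
x = 0, y = 2 ↦ 2  ≥
x = 1, y = 0 ↦ 0  <
x = 1, y = 1 ↦ 1  <
x = 1, y = 2 ↦ 1  <
x = 2, y = 0 ↦ 0  <
x = 2, y = 1 ↦ 0  <
x = 2, y = 2 ↦ 0  <
So 1 of the 9 assignments meets the threshold.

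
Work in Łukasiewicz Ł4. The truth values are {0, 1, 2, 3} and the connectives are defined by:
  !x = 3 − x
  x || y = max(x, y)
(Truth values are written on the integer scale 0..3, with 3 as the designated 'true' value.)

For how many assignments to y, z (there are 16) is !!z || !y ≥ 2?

12

y = 0, z = 0 ↦ 3  ≥
y = 0, z = 1 ↦ 3  ≥
y = 0, z = 2 ↦ 3  ≥
y = 0, z = 3 ↦ 3  ≥
y = 1, z = 0 ↦ 2  ≥
y = 1, z = 1 ↦ 2  ≥
y = 1, z = 2 ↦ 2  ≥
y = 1, z = 3 ↦ 3  ≥
y = 2, z = 0 ↦ 1  <
y = 2, z = 1 ↦ 1  <
y = 2, z = 2 ↦ 2  ≥
y = 2, z = 3 ↦ 3  ≥
y = 3, z = 0 ↦ 0  <
y = 3, z = 1 ↦ 1  <
y = 3, z = 2 ↦ 2  ≥
y = 3, z = 3 ↦ 3  ≥
So 12 of the 16 assignments meet the threshold.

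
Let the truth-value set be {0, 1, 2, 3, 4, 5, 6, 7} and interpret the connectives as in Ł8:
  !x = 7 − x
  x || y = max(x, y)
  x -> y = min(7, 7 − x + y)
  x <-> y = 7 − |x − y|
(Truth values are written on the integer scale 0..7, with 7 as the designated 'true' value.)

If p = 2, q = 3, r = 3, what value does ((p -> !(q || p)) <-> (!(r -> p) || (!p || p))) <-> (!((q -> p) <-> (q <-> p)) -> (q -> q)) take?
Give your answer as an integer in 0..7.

5

q || p = 3 || 2 = 3
!(q || p) = !3 = 4
p -> !(q || p) = 2 -> 4 = 7
r -> p = 3 -> 2 = 6
!(r -> p) = !6 = 1
!p = !2 = 5
!p || p = 5 || 2 = 5
!(r -> p) || (!p || p) = 1 || 5 = 5
(p -> !(q || p)) <-> (!(r -> p) || (!p || p)) = 7 <-> 5 = 5
q -> p = 3 -> 2 = 6
q <-> p = 3 <-> 2 = 6
(q -> p) <-> (q <-> p) = 6 <-> 6 = 7
!((q -> p) <-> (q <-> p)) = !7 = 0
q -> q = 3 -> 3 = 7
!((q -> p) <-> (q <-> p)) -> (q -> q) = 0 -> 7 = 7
((p -> !(q || p)) <-> (!(r -> p) || (!p || p))) <-> (!((q -> p) <-> (q <-> p)) -> (q -> q)) = 5 <-> 7 = 5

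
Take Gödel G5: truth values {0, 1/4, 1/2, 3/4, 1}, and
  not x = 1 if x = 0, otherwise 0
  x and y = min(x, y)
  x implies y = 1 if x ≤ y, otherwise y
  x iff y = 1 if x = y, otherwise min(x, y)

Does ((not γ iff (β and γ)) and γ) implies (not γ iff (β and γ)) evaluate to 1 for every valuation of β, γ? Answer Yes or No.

At β = 1/4, γ = 0, for instance:
not γ = not 0 = 1
β and γ = 1/4 and 0 = 0
not γ iff (β and γ) = 1 iff 0 = 0
(not γ iff (β and γ)) and γ = 0 and 0 = 0
((not γ iff (β and γ)) and γ) implies (not γ iff (β and γ)) = 0 implies 0 = 1
and checking the remaining 24 assignments likewise gives ≥ 1 in every case.

Yes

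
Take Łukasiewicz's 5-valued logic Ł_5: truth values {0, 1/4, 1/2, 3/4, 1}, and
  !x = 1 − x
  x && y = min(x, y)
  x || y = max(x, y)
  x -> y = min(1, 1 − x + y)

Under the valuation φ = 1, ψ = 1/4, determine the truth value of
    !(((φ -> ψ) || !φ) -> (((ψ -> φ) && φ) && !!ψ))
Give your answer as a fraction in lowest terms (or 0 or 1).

φ -> ψ = 1 -> 1/4 = 1/4
!φ = !1 = 0
(φ -> ψ) || !φ = 1/4 || 0 = 1/4
ψ -> φ = 1/4 -> 1 = 1
(ψ -> φ) && φ = 1 && 1 = 1
!ψ = !1/4 = 3/4
!!ψ = !3/4 = 1/4
((ψ -> φ) && φ) && !!ψ = 1 && 1/4 = 1/4
((φ -> ψ) || !φ) -> (((ψ -> φ) && φ) && !!ψ) = 1/4 -> 1/4 = 1
!(((φ -> ψ) || !φ) -> (((ψ -> φ) && φ) && !!ψ)) = !1 = 0

0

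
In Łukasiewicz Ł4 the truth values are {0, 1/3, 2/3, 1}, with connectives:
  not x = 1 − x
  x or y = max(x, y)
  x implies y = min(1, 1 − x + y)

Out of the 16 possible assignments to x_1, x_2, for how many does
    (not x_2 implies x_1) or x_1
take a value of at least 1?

10

x_1 = 0, x_2 = 0 ↦ 0  <
x_1 = 0, x_2 = 1/3 ↦ 1/3  <
x_1 = 0, x_2 = 2/3 ↦ 2/3  <
x_1 = 0, x_2 = 1 ↦ 1  ≥
x_1 = 1/3, x_2 = 0 ↦ 1/3  <
x_1 = 1/3, x_2 = 1/3 ↦ 2/3  <
x_1 = 1/3, x_2 = 2/3 ↦ 1  ≥
x_1 = 1/3, x_2 = 1 ↦ 1  ≥
x_1 = 2/3, x_2 = 0 ↦ 2/3  <
x_1 = 2/3, x_2 = 1/3 ↦ 1  ≥
x_1 = 2/3, x_2 = 2/3 ↦ 1  ≥
x_1 = 2/3, x_2 = 1 ↦ 1  ≥
x_1 = 1, x_2 = 0 ↦ 1  ≥
x_1 = 1, x_2 = 1/3 ↦ 1  ≥
x_1 = 1, x_2 = 2/3 ↦ 1  ≥
x_1 = 1, x_2 = 1 ↦ 1  ≥
So 10 of the 16 assignments meet the threshold.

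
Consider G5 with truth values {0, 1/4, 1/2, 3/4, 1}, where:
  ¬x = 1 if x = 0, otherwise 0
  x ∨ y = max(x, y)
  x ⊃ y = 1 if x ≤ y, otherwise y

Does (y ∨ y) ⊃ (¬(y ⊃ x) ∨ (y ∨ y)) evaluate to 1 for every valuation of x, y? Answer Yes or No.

Yes

At x = 1, y = 1/2, for instance:
y ∨ y = 1/2 ∨ 1/2 = 1/2
y ⊃ x = 1/2 ⊃ 1 = 1
¬(y ⊃ x) = ¬1 = 0
¬(y ⊃ x) ∨ (y ∨ y) = 0 ∨ 1/2 = 1/2
(y ∨ y) ⊃ (¬(y ⊃ x) ∨ (y ∨ y)) = 1/2 ⊃ 1/2 = 1
and checking the remaining 24 assignments likewise gives ≥ 1 in every case.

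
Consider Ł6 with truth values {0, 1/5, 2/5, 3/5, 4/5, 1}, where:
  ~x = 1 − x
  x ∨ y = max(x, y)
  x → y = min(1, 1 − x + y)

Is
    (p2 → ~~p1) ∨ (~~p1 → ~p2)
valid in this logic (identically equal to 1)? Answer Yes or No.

Counterexample: take p1 = 1/5, p2 = 1.
~p1 = ~1/5 = 4/5
~~p1 = ~4/5 = 1/5
p2 → ~~p1 = 1 → 1/5 = 1/5
~p1 = ~1/5 = 4/5
~~p1 = ~4/5 = 1/5
~p2 = ~1 = 0
~~p1 → ~p2 = 1/5 → 0 = 4/5
(p2 → ~~p1) ∨ (~~p1 → ~p2) = 1/5 ∨ 4/5 = 4/5
This gives 4/5 ≠ 1.

No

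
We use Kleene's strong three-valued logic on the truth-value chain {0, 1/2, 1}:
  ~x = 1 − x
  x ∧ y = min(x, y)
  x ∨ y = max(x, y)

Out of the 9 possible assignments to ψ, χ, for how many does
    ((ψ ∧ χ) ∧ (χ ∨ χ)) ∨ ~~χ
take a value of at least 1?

3

ψ = 0, χ = 0 ↦ 0  <
ψ = 0, χ = 1/2 ↦ 1/2  <
ψ = 0, χ = 1 ↦ 1  ≥
ψ = 1/2, χ = 0 ↦ 0  <
ψ = 1/2, χ = 1/2 ↦ 1/2  <
ψ = 1/2, χ = 1 ↦ 1  ≥
ψ = 1, χ = 0 ↦ 0  <
ψ = 1, χ = 1/2 ↦ 1/2  <
ψ = 1, χ = 1 ↦ 1  ≥
So 3 of the 9 assignments meet the threshold.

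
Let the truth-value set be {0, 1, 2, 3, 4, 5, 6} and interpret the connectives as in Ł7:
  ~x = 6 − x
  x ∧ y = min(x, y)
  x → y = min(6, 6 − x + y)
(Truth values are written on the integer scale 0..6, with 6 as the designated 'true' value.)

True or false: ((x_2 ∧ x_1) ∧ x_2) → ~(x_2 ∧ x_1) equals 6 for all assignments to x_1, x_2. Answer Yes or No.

No

Counterexample: take x_1 = 4, x_2 = 4.
x_2 ∧ x_1 = 4 ∧ 4 = 4
(x_2 ∧ x_1) ∧ x_2 = 4 ∧ 4 = 4
~(x_2 ∧ x_1) = ~4 = 2
((x_2 ∧ x_1) ∧ x_2) → ~(x_2 ∧ x_1) = 4 → 2 = 4
This gives 4 ≠ 6.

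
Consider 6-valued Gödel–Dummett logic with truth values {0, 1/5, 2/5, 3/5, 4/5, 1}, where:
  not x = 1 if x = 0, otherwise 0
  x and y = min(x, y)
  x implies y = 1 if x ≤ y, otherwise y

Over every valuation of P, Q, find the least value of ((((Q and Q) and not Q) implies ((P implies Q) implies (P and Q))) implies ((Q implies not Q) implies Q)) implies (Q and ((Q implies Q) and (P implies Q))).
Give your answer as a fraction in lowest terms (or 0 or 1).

Take P = 0, Q = 1/5:
Q and Q = 1/5 and 1/5 = 1/5
not Q = not 1/5 = 0
(Q and Q) and not Q = 1/5 and 0 = 0
P implies Q = 0 implies 1/5 = 1
P and Q = 0 and 1/5 = 0
(P implies Q) implies (P and Q) = 1 implies 0 = 0
((Q and Q) and not Q) implies ((P implies Q) implies (P and Q)) = 0 implies 0 = 1
not Q = not 1/5 = 0
Q implies not Q = 1/5 implies 0 = 0
(Q implies not Q) implies Q = 0 implies 1/5 = 1
(((Q and Q) and not Q) implies ((P implies Q) implies (P and Q))) implies ((Q implies not Q) implies Q) = 1 implies 1 = 1
Q implies Q = 1/5 implies 1/5 = 1
P implies Q = 0 implies 1/5 = 1
(Q implies Q) and (P implies Q) = 1 and 1 = 1
Q and ((Q implies Q) and (P implies Q)) = 1/5 and 1 = 1/5
((((Q and Q) and not Q) implies ((P implies Q) implies (P and Q))) implies ((Q implies not Q) implies Q)) implies (Q and ((Q implies Q) and (P implies Q))) = 1 implies 1/5 = 1/5
No assignment yields a value below 1/5, so this is the minimum.

1/5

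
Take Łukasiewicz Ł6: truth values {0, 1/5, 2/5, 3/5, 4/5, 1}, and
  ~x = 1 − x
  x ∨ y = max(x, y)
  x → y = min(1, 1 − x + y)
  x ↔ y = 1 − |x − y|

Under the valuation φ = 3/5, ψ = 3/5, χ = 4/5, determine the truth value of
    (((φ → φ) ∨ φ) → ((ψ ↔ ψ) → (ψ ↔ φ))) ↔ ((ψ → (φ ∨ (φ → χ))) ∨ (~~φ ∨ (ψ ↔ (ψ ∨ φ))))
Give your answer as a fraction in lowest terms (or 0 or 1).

1

φ → φ = 3/5 → 3/5 = 1
(φ → φ) ∨ φ = 1 ∨ 3/5 = 1
ψ ↔ ψ = 3/5 ↔ 3/5 = 1
ψ ↔ φ = 3/5 ↔ 3/5 = 1
(ψ ↔ ψ) → (ψ ↔ φ) = 1 → 1 = 1
((φ → φ) ∨ φ) → ((ψ ↔ ψ) → (ψ ↔ φ)) = 1 → 1 = 1
φ → χ = 3/5 → 4/5 = 1
φ ∨ (φ → χ) = 3/5 ∨ 1 = 1
ψ → (φ ∨ (φ → χ)) = 3/5 → 1 = 1
~φ = ~3/5 = 2/5
~~φ = ~2/5 = 3/5
ψ ∨ φ = 3/5 ∨ 3/5 = 3/5
ψ ↔ (ψ ∨ φ) = 3/5 ↔ 3/5 = 1
~~φ ∨ (ψ ↔ (ψ ∨ φ)) = 3/5 ∨ 1 = 1
(ψ → (φ ∨ (φ → χ))) ∨ (~~φ ∨ (ψ ↔ (ψ ∨ φ))) = 1 ∨ 1 = 1
(((φ → φ) ∨ φ) → ((ψ ↔ ψ) → (ψ ↔ φ))) ↔ ((ψ → (φ ∨ (φ → χ))) ∨ (~~φ ∨ (ψ ↔ (ψ ∨ φ)))) = 1 ↔ 1 = 1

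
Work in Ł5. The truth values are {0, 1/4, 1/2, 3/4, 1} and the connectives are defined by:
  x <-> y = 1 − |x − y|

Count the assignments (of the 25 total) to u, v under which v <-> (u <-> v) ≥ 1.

7

value 1: 7 assignments (counts)
value 3/4: 7 assignments
value 1/2: 6 assignments
value 1/4: 3 assignments
value 0: 2 assignments
So 7 of the 25 assignments meet the threshold.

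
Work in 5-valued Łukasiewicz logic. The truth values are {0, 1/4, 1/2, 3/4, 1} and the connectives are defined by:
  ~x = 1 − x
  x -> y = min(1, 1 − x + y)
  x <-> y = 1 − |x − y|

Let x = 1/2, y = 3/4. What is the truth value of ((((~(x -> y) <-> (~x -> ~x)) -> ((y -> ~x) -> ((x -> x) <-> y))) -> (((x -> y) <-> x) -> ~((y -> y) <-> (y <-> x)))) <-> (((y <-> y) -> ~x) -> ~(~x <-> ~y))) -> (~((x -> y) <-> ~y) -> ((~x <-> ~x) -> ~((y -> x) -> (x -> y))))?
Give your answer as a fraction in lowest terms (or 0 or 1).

1/4

x -> y = 1/2 -> 3/4 = 1
~(x -> y) = ~1 = 0
~x = ~1/2 = 1/2
~x = ~1/2 = 1/2
~x -> ~x = 1/2 -> 1/2 = 1
~(x -> y) <-> (~x -> ~x) = 0 <-> 1 = 0
~x = ~1/2 = 1/2
y -> ~x = 3/4 -> 1/2 = 3/4
x -> x = 1/2 -> 1/2 = 1
(x -> x) <-> y = 1 <-> 3/4 = 3/4
(y -> ~x) -> ((x -> x) <-> y) = 3/4 -> 3/4 = 1
(~(x -> y) <-> (~x -> ~x)) -> ((y -> ~x) -> ((x -> x) <-> y)) = 0 -> 1 = 1
x -> y = 1/2 -> 3/4 = 1
(x -> y) <-> x = 1 <-> 1/2 = 1/2
y -> y = 3/4 -> 3/4 = 1
y <-> x = 3/4 <-> 1/2 = 3/4
(y -> y) <-> (y <-> x) = 1 <-> 3/4 = 3/4
~((y -> y) <-> (y <-> x)) = ~3/4 = 1/4
((x -> y) <-> x) -> ~((y -> y) <-> (y <-> x)) = 1/2 -> 1/4 = 3/4
((~(x -> y) <-> (~x -> ~x)) -> ((y -> ~x) -> ((x -> x) <-> y))) -> (((x -> y) <-> x) -> ~((y -> y) <-> (y <-> x))) = 1 -> 3/4 = 3/4
y <-> y = 3/4 <-> 3/4 = 1
~x = ~1/2 = 1/2
(y <-> y) -> ~x = 1 -> 1/2 = 1/2
~x = ~1/2 = 1/2
~y = ~3/4 = 1/4
~x <-> ~y = 1/2 <-> 1/4 = 3/4
~(~x <-> ~y) = ~3/4 = 1/4
((y <-> y) -> ~x) -> ~(~x <-> ~y) = 1/2 -> 1/4 = 3/4
(((~(x -> y) <-> (~x -> ~x)) -> ((y -> ~x) -> ((x -> x) <-> y))) -> (((x -> y) <-> x) -> ~((y -> y) <-> (y <-> x)))) <-> (((y <-> y) -> ~x) -> ~(~x <-> ~y)) = 3/4 <-> 3/4 = 1
x -> y = 1/2 -> 3/4 = 1
~y = ~3/4 = 1/4
(x -> y) <-> ~y = 1 <-> 1/4 = 1/4
~((x -> y) <-> ~y) = ~1/4 = 3/4
~x = ~1/2 = 1/2
~x = ~1/2 = 1/2
~x <-> ~x = 1/2 <-> 1/2 = 1
y -> x = 3/4 -> 1/2 = 3/4
x -> y = 1/2 -> 3/4 = 1
(y -> x) -> (x -> y) = 3/4 -> 1 = 1
~((y -> x) -> (x -> y)) = ~1 = 0
(~x <-> ~x) -> ~((y -> x) -> (x -> y)) = 1 -> 0 = 0
~((x -> y) <-> ~y) -> ((~x <-> ~x) -> ~((y -> x) -> (x -> y))) = 3/4 -> 0 = 1/4
((((~(x -> y) <-> (~x -> ~x)) -> ((y -> ~x) -> ((x -> x) <-> y))) -> (((x -> y) <-> x) -> ~((y -> y) <-> (y <-> x)))) <-> (((y <-> y) -> ~x) -> ~(~x <-> ~y))) -> (~((x -> y) <-> ~y) -> ((~x <-> ~x) -> ~((y -> x) -> (x -> y)))) = 1 -> 1/4 = 1/4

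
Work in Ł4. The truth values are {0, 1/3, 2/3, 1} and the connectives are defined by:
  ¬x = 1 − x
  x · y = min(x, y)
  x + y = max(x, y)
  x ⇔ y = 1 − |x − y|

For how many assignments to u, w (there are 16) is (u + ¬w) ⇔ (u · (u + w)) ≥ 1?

u = 0, w = 0 ↦ 0  <
u = 0, w = 1/3 ↦ 1/3  <
u = 0, w = 2/3 ↦ 2/3  <
u = 0, w = 1 ↦ 1  ≥
u = 1/3, w = 0 ↦ 1/3  <
u = 1/3, w = 1/3 ↦ 2/3  <
u = 1/3, w = 2/3 ↦ 1  ≥
u = 1/3, w = 1 ↦ 1  ≥
u = 2/3, w = 0 ↦ 2/3  <
u = 2/3, w = 1/3 ↦ 1  ≥
u = 2/3, w = 2/3 ↦ 1  ≥
u = 2/3, w = 1 ↦ 1  ≥
u = 1, w = 0 ↦ 1  ≥
u = 1, w = 1/3 ↦ 1  ≥
u = 1, w = 2/3 ↦ 1  ≥
u = 1, w = 1 ↦ 1  ≥
So 10 of the 16 assignments meet the threshold.

10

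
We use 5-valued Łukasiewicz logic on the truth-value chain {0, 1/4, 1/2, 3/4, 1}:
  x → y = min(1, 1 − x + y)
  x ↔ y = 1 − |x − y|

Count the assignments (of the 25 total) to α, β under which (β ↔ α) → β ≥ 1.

value 1: 13 assignments (counts)
value 3/4: 5 assignments
value 1/2: 4 assignments
value 1/4: 2 assignments
value 0: 1 assignment
So 13 of the 25 assignments meet the threshold.

13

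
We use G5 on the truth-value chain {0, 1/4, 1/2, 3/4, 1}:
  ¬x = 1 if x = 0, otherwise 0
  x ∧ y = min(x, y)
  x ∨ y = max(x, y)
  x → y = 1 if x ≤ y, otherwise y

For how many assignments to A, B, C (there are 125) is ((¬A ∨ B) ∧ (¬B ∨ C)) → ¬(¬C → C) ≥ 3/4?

value 1: 41 assignments (counts)
value 0: 84 assignments
So 41 of the 125 assignments meet the threshold.

41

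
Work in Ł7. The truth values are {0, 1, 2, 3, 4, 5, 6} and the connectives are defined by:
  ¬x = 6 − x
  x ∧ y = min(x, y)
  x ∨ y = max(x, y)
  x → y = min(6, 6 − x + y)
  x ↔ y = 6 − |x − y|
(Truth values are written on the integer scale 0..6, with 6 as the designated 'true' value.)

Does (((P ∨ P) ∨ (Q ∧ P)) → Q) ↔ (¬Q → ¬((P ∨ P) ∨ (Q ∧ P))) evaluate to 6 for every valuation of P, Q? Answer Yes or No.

Yes

At P = 6, Q = 1, for instance:
P ∨ P = 6 ∨ 6 = 6
Q ∧ P = 1 ∧ 6 = 1
(P ∨ P) ∨ (Q ∧ P) = 6 ∨ 1 = 6
((P ∨ P) ∨ (Q ∧ P)) → Q = 6 → 1 = 1
¬Q = ¬1 = 5
¬((P ∨ P) ∨ (Q ∧ P)) = ¬6 = 0
¬Q → ¬((P ∨ P) ∨ (Q ∧ P)) = 5 → 0 = 1
(((P ∨ P) ∨ (Q ∧ P)) → Q) ↔ (¬Q → ¬((P ∨ P) ∨ (Q ∧ P))) = 1 ↔ 1 = 6
and checking the remaining 48 assignments likewise gives ≥ 6 in every case.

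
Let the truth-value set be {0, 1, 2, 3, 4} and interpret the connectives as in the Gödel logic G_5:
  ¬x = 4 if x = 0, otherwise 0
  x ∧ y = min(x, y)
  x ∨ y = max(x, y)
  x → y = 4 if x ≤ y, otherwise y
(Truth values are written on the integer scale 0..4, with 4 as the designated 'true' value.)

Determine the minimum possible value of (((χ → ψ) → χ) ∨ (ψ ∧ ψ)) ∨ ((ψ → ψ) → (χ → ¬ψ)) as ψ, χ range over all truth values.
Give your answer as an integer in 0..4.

Take ψ = 1, χ = 1:
χ → ψ = 1 → 1 = 4
(χ → ψ) → χ = 4 → 1 = 1
ψ ∧ ψ = 1 ∧ 1 = 1
((χ → ψ) → χ) ∨ (ψ ∧ ψ) = 1 ∨ 1 = 1
ψ → ψ = 1 → 1 = 4
¬ψ = ¬1 = 0
χ → ¬ψ = 1 → 0 = 0
(ψ → ψ) → (χ → ¬ψ) = 4 → 0 = 0
(((χ → ψ) → χ) ∨ (ψ ∧ ψ)) ∨ ((ψ → ψ) → (χ → ¬ψ)) = 1 ∨ 0 = 1
No assignment yields a value below 1, so this is the minimum.

1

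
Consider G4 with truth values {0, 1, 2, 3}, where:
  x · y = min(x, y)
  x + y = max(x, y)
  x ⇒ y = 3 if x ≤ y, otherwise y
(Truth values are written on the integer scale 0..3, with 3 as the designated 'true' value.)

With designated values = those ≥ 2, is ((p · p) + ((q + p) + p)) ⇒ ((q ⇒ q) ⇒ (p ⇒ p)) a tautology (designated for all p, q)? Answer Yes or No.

p = 0, q = 0 ↦ 3
p = 0, q = 1 ↦ 3
p = 0, q = 2 ↦ 3
p = 0, q = 3 ↦ 3
p = 1, q = 0 ↦ 3
p = 1, q = 1 ↦ 3
p = 1, q = 2 ↦ 3
p = 1, q = 3 ↦ 3
p = 2, q = 0 ↦ 3
p = 2, q = 1 ↦ 3
p = 2, q = 2 ↦ 3
p = 2, q = 3 ↦ 3
p = 3, q = 0 ↦ 3
p = 3, q = 1 ↦ 3
p = 3, q = 2 ↦ 3
p = 3, q = 3 ↦ 3
Every assignment gives a value ≥ 2.

Yes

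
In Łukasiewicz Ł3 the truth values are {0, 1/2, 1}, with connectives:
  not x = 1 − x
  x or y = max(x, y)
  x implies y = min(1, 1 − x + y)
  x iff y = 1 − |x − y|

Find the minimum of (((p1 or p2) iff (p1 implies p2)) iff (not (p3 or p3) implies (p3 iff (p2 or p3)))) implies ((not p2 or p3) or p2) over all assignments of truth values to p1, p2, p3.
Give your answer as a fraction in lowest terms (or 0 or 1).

1/2

Take p1 = 0, p2 = 1/2, p3 = 0:
p1 or p2 = 0 or 1/2 = 1/2
p1 implies p2 = 0 implies 1/2 = 1
(p1 or p2) iff (p1 implies p2) = 1/2 iff 1 = 1/2
p3 or p3 = 0 or 0 = 0
not (p3 or p3) = not 0 = 1
p2 or p3 = 1/2 or 0 = 1/2
p3 iff (p2 or p3) = 0 iff 1/2 = 1/2
not (p3 or p3) implies (p3 iff (p2 or p3)) = 1 implies 1/2 = 1/2
((p1 or p2) iff (p1 implies p2)) iff (not (p3 or p3) implies (p3 iff (p2 or p3))) = 1/2 iff 1/2 = 1
not p2 = not 1/2 = 1/2
not p2 or p3 = 1/2 or 0 = 1/2
(not p2 or p3) or p2 = 1/2 or 1/2 = 1/2
(((p1 or p2) iff (p1 implies p2)) iff (not (p3 or p3) implies (p3 iff (p2 or p3)))) implies ((not p2 or p3) or p2) = 1 implies 1/2 = 1/2
No assignment yields a value below 1/2, so this is the minimum.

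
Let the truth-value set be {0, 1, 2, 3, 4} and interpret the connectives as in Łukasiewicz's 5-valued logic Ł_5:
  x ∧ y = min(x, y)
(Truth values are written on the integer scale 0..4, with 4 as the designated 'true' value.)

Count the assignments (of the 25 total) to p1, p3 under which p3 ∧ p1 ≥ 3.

4

value 4: 1 assignment (counts)
value 3: 3 assignments (counts)
value 2: 5 assignments
value 1: 7 assignments
value 0: 9 assignments
So 4 of the 25 assignments meet the threshold.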